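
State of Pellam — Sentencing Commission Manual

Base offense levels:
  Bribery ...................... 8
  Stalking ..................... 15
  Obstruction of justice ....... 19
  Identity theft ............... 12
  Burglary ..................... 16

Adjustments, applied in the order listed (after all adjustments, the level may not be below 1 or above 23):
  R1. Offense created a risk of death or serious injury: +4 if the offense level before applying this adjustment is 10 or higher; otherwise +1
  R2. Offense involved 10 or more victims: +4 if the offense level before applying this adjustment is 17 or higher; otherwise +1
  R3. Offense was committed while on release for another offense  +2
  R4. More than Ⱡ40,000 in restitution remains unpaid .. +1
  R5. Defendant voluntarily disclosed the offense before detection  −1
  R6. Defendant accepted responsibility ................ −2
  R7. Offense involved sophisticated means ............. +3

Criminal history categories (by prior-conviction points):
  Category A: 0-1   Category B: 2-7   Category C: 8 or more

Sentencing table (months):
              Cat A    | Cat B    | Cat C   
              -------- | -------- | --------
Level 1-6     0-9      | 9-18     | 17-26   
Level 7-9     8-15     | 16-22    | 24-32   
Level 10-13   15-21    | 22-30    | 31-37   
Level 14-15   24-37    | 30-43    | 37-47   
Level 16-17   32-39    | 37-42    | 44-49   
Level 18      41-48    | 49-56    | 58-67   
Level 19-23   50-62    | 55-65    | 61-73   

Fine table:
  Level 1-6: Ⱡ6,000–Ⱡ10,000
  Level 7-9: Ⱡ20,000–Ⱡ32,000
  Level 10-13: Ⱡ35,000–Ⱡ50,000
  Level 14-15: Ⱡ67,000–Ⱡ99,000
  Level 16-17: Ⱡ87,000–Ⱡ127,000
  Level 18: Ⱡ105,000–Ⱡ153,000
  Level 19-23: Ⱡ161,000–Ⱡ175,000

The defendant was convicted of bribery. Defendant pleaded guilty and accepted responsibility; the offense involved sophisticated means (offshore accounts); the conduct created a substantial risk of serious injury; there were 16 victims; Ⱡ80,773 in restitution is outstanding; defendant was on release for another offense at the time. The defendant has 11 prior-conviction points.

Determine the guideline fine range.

Base offense level for bribery: 8.
R1 applies (level before this adjustment is 8 < 10, so +1): 8 + 1 = 9.
R2 applies (level before this adjustment is 9 < 17, so +1): 9 + 1 = 10.
R3 applies: 10 + 2 = 12.
R4 applies: 12 + 1 = 13.
R5 does not apply.
R6 applies: 13 − 2 = 11.
R7 applies: 11 + 3 = 14.
Final offense level: 14.
Level 14 falls in the 14-15 band.
Fine table: Level 14-15 → Ⱡ67,000–Ⱡ99,000.

Ⱡ67,000–Ⱡ99,000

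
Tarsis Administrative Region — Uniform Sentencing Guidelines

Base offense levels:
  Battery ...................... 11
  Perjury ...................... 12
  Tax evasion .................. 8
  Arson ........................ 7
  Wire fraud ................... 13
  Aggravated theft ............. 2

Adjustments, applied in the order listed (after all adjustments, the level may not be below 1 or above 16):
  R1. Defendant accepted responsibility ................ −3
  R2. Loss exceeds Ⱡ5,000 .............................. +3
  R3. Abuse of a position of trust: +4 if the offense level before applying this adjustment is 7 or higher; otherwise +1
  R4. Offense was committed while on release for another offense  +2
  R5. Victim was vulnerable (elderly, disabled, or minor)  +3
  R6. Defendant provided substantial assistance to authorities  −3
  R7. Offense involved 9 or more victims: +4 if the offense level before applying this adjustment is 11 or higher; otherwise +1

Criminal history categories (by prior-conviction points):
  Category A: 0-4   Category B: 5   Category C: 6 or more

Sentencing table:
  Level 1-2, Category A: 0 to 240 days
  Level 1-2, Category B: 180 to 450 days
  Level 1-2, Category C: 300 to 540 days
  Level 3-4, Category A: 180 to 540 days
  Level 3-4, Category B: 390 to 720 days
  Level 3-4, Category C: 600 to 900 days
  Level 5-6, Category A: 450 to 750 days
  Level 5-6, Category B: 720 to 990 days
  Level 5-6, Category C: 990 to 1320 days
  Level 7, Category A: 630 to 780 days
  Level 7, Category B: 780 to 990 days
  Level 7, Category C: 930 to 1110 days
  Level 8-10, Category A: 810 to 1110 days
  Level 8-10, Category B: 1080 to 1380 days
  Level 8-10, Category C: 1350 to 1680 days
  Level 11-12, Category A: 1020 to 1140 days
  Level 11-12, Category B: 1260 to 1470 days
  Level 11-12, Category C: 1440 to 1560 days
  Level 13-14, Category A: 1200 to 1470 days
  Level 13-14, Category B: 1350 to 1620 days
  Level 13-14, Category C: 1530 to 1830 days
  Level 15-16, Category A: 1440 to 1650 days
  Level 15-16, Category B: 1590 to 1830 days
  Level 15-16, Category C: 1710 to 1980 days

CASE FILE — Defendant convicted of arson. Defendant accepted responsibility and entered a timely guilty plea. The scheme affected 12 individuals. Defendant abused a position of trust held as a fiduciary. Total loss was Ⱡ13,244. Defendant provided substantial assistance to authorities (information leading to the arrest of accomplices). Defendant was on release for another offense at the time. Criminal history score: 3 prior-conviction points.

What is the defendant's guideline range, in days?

1020-1140 days

Base offense level for arson: 7.
R1 applies: 7 − 3 = 4.
R2 applies: 4 + 3 = 7.
R3 applies (level before this adjustment is 7 ≥ 7, so +4): 7 + 4 = 11.
R4 applies: 11 + 2 = 13.
R5 does not apply.
R6 applies: 13 − 3 = 10.
R7 applies (level before this adjustment is 10 < 11, so +1): 10 + 1 = 11.
Final offense level: 11.
Criminal history: 3 prior points → Category A (0-4).
Level 11 falls in the 11-12 band.
Grid: Level 11-12 × Category A = 1020-1140 days.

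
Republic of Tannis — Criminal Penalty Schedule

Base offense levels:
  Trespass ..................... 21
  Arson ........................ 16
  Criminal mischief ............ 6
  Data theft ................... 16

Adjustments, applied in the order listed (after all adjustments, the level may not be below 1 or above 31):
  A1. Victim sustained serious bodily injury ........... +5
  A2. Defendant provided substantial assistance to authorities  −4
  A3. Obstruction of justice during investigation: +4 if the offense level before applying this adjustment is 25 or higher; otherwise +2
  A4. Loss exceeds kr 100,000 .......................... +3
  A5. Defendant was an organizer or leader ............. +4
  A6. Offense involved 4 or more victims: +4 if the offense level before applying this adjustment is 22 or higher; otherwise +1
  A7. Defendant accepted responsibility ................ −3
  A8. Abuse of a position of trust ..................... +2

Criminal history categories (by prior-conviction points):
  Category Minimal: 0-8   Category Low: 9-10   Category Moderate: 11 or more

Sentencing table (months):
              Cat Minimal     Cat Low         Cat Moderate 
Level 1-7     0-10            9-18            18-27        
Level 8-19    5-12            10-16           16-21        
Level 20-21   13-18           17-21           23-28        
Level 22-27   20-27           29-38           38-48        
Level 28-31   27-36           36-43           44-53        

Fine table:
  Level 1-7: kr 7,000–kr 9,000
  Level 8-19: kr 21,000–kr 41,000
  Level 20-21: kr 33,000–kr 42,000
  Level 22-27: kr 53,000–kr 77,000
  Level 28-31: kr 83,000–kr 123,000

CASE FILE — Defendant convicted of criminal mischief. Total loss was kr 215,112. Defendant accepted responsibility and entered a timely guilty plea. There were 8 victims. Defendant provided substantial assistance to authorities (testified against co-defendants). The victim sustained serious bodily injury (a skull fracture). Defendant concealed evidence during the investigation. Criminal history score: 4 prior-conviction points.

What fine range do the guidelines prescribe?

Base offense level for criminal mischief: 6.
A1 applies: 6 + 5 = 11.
A2 applies: 11 − 4 = 7.
A3 applies (level before this adjustment is 7 < 25, so +2): 7 + 2 = 9.
A4 applies: 9 + 3 = 12.
A5 does not apply.
A6 applies (level before this adjustment is 12 < 22, so +1): 12 + 1 = 13.
A7 applies: 13 − 3 = 10.
A8 does not apply.
Final offense level: 10.
Level 10 falls in the 8-19 band.
Fine table: Level 8-19 → kr 21,000–kr 41,000.

kr 21,000–kr 41,000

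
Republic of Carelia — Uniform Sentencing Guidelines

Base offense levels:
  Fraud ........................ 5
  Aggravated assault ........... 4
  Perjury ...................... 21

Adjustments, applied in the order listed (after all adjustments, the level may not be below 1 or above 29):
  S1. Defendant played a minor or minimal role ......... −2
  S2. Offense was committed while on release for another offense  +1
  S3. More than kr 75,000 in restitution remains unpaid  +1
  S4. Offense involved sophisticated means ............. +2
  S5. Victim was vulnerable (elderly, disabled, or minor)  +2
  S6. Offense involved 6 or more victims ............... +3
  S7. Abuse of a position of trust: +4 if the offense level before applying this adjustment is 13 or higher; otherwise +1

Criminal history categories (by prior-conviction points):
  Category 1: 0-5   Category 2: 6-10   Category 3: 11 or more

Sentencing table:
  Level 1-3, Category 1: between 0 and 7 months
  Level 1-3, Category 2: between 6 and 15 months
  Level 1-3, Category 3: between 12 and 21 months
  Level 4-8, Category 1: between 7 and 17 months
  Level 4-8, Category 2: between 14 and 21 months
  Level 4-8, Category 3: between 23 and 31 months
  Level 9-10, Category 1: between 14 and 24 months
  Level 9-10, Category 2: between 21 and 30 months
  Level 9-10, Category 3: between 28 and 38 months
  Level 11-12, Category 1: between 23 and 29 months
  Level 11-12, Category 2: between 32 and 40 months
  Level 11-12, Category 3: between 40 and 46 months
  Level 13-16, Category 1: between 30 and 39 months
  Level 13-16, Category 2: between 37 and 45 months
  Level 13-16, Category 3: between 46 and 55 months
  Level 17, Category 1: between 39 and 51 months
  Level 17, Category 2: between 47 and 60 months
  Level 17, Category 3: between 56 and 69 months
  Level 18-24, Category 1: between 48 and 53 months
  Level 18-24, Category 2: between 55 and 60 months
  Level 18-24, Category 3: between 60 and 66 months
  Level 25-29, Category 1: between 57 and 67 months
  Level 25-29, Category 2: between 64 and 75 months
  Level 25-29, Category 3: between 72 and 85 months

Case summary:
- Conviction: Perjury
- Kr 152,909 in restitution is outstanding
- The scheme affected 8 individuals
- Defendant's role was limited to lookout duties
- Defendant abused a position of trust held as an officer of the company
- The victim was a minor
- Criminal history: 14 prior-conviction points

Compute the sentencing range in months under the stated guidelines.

Base offense level for perjury: 21.
S1 applies: 21 − 2 = 19.
S2 does not apply.
S3 applies: 19 + 1 = 20.
S5 applies: 20 + 2 = 22.
S6 applies: 22 + 3 = 25.
S7 applies (level before this adjustment is 25 ≥ 13, so +4): 25 + 4 = 29.
Final offense level: 29.
Criminal history: 14 prior points → Category 3 (11+).
Level 29 falls in the 25-29 band.
Grid: Level 25-29 × Category 3 = 72-85 months.

72-85 months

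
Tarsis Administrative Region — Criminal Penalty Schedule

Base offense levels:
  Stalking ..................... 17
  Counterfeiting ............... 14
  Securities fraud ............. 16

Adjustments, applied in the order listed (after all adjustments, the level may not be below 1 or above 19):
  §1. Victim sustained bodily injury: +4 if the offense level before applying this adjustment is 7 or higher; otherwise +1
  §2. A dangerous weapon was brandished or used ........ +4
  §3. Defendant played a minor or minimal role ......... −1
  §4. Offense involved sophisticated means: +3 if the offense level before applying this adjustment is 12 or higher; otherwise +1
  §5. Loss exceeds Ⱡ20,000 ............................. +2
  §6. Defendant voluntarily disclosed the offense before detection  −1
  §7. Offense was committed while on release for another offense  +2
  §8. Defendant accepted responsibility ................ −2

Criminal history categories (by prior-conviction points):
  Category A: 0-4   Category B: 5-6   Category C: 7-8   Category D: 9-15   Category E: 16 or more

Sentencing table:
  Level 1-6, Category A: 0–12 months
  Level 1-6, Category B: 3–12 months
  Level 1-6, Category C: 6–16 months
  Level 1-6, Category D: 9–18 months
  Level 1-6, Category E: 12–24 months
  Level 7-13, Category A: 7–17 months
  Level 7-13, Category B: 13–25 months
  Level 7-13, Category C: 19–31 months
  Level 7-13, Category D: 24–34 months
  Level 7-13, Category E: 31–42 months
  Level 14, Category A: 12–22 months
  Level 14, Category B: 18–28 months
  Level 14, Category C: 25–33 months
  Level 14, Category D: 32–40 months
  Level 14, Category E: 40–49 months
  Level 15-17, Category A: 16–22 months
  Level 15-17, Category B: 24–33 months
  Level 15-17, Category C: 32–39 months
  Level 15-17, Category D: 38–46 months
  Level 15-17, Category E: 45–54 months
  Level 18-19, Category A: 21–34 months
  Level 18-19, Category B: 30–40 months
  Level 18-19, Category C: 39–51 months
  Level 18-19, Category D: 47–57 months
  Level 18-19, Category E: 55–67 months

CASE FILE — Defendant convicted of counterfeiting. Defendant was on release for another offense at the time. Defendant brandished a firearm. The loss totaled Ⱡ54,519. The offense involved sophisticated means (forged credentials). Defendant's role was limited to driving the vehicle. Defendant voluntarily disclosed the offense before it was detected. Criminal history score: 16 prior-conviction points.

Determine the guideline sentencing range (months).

Base offense level for counterfeiting: 14.
§2 applies: 14 + 4 = 18.
§3 applies: 18 − 1 = 17.
§4 applies (level before this adjustment is 17 ≥ 12, so +3): 17 + 3 = 20.
§5 applies: 20 + 2 = 22.
§6 applies: 22 − 1 = 21.
§7 applies: 21 + 2 = 23.
§8 does not apply.
Level 23 exceeds the maximum of 19; capped at 19.
Final offense level: 19.
Criminal history: 16 prior points → Category E (16+).
Level 19 falls in the 18-19 band.
Grid: Level 18-19 × Category E = 55-67 months.

55-67 months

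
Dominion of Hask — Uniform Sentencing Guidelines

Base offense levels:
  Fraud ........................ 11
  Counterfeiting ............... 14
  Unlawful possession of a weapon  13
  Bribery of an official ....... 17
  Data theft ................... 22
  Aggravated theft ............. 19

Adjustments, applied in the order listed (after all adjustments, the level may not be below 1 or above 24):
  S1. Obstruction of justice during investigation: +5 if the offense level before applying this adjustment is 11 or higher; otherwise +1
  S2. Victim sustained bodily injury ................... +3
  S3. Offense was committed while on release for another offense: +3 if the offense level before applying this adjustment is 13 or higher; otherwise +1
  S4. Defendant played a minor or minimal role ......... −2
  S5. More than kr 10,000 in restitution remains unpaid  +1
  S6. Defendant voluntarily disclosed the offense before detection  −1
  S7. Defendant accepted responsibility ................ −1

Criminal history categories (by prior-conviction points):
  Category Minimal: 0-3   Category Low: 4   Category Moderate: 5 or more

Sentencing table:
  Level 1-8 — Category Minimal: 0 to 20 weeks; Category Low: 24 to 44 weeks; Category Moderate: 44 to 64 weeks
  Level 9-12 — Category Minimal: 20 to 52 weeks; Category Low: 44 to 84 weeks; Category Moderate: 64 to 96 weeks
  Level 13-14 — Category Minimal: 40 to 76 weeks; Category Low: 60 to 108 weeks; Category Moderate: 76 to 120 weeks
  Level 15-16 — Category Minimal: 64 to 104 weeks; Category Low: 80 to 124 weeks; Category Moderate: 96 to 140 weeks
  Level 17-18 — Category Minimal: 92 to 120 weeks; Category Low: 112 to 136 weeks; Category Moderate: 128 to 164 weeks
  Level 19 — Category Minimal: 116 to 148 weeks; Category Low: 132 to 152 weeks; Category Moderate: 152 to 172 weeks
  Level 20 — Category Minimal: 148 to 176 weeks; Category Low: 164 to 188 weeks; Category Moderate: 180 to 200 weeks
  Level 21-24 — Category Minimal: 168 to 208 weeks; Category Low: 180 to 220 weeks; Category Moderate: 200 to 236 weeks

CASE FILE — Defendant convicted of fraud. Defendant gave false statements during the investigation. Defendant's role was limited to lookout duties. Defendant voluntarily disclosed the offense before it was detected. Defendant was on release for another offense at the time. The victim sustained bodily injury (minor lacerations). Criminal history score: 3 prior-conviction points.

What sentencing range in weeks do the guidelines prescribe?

Base offense level for fraud: 11.
S1 applies (level before this adjustment is 11 ≥ 11, so +5): 11 + 5 = 16.
S2 applies: 16 + 3 = 19.
S3 applies (level before this adjustment is 19 ≥ 13, so +3): 19 + 3 = 22.
S4 applies: 22 − 2 = 20.
S5 does not apply.
S6 applies: 20 − 1 = 19.
Final offense level: 19.
Criminal history: 3 prior points → Category Minimal (0-3).
Level 19 falls in the 19 band.
Grid: Level 19 × Category Minimal = 116-148 weeks.

116-148 weeks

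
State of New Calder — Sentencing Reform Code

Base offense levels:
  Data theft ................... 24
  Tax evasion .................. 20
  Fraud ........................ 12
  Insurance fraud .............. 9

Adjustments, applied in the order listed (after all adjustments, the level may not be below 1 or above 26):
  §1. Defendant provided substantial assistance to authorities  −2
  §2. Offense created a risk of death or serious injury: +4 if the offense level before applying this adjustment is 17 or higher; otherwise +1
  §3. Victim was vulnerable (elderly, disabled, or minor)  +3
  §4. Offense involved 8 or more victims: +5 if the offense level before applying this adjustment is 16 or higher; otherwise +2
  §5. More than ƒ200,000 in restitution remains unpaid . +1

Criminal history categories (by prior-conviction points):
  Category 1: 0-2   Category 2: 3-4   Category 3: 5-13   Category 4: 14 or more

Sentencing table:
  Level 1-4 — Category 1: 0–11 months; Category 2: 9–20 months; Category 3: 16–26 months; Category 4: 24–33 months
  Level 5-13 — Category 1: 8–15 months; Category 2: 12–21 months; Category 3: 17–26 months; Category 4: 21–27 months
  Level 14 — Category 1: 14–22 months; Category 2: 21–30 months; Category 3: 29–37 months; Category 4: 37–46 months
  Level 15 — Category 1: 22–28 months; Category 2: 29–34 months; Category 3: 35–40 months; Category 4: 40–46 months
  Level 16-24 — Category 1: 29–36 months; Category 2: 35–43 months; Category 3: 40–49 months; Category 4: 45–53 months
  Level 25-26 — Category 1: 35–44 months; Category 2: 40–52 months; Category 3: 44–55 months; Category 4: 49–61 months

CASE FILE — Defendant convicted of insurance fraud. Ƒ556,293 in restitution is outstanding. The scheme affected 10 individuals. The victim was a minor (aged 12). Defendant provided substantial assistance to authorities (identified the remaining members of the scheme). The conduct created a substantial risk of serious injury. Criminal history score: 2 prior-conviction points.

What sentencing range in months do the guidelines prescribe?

14-22 months

Base offense level for insurance fraud: 9.
§1 applies: 9 − 2 = 7.
§2 applies (level before this adjustment is 7 < 17, so +1): 7 + 1 = 8.
§3 applies: 8 + 3 = 11.
§4 applies (level before this adjustment is 11 < 16, so +2): 11 + 2 = 13.
§5 applies: 13 + 1 = 14.
Final offense level: 14.
Criminal history: 2 prior points → Category 1 (0-2).
Level 14 falls in the 14 band.
Grid: Level 14 × Category 1 = 14-22 months.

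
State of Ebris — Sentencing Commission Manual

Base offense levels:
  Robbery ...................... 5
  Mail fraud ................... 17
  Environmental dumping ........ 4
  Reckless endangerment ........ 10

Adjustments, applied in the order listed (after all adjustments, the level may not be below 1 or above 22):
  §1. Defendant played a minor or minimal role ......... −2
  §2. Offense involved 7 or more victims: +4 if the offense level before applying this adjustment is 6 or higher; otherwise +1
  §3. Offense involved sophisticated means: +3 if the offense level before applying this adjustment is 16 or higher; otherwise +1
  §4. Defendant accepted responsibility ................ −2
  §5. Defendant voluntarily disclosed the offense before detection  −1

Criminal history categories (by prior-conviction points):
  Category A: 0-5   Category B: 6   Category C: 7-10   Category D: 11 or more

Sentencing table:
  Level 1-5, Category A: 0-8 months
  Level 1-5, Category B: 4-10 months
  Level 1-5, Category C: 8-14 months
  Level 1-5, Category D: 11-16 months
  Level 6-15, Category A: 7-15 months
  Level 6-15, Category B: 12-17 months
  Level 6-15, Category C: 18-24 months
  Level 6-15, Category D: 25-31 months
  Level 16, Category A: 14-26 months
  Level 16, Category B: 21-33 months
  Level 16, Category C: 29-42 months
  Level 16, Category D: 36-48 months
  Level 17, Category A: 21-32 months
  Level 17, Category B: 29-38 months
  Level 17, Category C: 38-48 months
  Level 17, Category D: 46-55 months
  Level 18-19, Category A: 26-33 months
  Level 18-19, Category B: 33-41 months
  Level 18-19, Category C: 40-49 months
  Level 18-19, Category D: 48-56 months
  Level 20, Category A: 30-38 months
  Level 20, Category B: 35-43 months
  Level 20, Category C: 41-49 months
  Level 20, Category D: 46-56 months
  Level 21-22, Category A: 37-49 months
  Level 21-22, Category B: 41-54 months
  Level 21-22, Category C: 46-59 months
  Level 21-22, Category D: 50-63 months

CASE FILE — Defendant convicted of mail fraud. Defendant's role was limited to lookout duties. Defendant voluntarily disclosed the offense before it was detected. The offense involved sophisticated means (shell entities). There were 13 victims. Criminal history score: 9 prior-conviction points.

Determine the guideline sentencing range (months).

46-59 months

Base offense level for mail fraud: 17.
§1 applies: 17 − 2 = 15.
§2 applies (level before this adjustment is 15 ≥ 6, so +4): 15 + 4 = 19.
§3 applies (level before this adjustment is 19 ≥ 16, so +3): 19 + 3 = 22.
§4 does not apply.
§5 applies: 22 − 1 = 21.
Final offense level: 21.
Criminal history: 9 prior points → Category C (7-10).
Level 21 falls in the 21-22 band.
Grid: Level 21-22 × Category C = 46-59 months.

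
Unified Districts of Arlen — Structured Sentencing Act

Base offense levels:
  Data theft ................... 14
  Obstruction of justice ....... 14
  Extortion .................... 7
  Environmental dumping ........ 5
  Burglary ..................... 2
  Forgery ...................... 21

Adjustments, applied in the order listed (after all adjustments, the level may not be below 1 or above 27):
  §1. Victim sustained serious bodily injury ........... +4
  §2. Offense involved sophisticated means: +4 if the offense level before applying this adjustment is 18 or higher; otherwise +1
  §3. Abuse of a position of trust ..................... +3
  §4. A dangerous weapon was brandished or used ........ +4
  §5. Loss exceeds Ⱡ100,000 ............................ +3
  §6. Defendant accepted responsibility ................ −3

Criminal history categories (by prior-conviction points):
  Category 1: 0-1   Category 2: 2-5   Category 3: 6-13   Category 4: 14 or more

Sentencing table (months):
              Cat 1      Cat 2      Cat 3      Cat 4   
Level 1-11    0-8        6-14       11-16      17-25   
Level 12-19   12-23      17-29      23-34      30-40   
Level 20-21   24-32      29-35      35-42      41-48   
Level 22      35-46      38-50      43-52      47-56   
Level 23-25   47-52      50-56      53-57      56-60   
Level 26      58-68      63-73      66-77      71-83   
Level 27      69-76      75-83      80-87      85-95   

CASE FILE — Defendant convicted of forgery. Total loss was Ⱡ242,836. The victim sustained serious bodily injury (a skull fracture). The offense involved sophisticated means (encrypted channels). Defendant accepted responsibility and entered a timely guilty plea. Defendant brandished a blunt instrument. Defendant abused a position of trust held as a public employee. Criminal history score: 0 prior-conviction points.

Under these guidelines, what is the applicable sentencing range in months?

Base offense level for forgery: 21.
§1 applies: 21 + 4 = 25.
§2 applies (level before this adjustment is 25 ≥ 18, so +4): 25 + 4 = 29.
§3 applies: 29 + 3 = 32.
§4 applies: 32 + 4 = 36.
§5 applies: 36 + 3 = 39.
§6 applies: 39 − 3 = 36.
Level 36 exceeds the maximum of 27; capped at 27.
Final offense level: 27.
Criminal history: 0 prior points → Category 1 (0-1).
Level 27 falls in the 27 band.
Grid: Level 27 × Category 1 = 69-76 months.

69-76 months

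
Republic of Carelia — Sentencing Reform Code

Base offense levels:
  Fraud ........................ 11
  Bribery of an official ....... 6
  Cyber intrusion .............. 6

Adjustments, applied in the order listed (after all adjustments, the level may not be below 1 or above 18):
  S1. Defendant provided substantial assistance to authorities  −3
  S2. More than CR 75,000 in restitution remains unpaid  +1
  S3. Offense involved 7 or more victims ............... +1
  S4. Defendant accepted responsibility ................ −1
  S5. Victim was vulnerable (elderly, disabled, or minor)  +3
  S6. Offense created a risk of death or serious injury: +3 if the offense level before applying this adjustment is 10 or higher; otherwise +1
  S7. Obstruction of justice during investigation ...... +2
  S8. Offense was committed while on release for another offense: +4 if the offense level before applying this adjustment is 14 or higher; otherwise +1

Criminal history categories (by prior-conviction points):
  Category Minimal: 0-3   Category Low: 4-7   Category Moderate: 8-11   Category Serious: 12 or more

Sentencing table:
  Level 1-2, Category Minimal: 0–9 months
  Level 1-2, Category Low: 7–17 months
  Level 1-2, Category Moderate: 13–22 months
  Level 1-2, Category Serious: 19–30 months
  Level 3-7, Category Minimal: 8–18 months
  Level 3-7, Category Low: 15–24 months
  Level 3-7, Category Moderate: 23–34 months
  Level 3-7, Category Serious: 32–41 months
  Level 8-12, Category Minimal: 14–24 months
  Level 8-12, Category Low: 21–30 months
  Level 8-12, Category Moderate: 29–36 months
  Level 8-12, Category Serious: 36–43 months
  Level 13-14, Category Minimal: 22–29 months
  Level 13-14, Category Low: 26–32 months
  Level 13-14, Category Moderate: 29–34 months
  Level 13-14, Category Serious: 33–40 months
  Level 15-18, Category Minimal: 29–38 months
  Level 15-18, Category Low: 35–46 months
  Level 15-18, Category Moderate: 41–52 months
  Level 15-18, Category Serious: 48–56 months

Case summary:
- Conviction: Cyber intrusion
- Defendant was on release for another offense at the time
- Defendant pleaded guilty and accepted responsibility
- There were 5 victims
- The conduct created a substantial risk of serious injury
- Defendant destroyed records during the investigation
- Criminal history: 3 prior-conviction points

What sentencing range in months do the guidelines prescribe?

Base offense level for cyber intrusion: 6.
S1 does not apply.
S2 does not apply.
S3 does not apply.
S4 applies: 6 − 1 = 5.
S5 does not apply.
S6 applies (level before this adjustment is 5 < 10, so +1): 5 + 1 = 6.
S7 applies: 6 + 2 = 8.
S8 applies (level before this adjustment is 8 < 14, so +1): 8 + 1 = 9.
Final offense level: 9.
Criminal history: 3 prior points → Category Minimal (0-3).
Level 9 falls in the 8-12 band.
Grid: Level 8-12 × Category Minimal = 14-24 months.

14-24 months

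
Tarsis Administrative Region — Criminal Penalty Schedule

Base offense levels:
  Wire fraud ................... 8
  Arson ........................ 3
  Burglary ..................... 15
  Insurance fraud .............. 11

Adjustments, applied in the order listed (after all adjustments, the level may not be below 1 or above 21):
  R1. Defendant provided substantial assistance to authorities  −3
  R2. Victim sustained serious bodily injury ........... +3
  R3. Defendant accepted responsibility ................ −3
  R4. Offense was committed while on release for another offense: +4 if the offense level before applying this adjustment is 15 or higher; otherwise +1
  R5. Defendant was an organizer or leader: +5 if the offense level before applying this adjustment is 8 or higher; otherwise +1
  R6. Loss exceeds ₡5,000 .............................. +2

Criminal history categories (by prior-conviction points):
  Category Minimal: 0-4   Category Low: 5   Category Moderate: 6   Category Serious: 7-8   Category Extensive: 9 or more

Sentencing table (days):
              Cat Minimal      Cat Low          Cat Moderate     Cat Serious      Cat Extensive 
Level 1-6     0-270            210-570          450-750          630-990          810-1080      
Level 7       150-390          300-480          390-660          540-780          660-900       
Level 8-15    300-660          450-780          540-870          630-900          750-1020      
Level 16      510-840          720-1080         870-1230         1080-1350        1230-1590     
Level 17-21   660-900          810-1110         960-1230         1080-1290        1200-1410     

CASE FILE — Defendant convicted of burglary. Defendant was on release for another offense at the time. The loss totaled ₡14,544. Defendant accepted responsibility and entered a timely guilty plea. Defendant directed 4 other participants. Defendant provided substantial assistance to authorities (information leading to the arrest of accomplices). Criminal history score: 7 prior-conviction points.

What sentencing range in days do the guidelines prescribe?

1080-1290 days

Base offense level for burglary: 15.
R1 applies: 15 − 3 = 12.
R3 applies: 12 − 3 = 9.
R4 applies (level before this adjustment is 9 < 15, so +1): 9 + 1 = 10.
R5 applies (level before this adjustment is 10 ≥ 8, so +5): 10 + 5 = 15.
R6 applies: 15 + 2 = 17.
Final offense level: 17.
Criminal history: 7 prior points → Category Serious (7-8).
Level 17 falls in the 17-21 band.
Grid: Level 17-21 × Category Serious = 1080-1290 days.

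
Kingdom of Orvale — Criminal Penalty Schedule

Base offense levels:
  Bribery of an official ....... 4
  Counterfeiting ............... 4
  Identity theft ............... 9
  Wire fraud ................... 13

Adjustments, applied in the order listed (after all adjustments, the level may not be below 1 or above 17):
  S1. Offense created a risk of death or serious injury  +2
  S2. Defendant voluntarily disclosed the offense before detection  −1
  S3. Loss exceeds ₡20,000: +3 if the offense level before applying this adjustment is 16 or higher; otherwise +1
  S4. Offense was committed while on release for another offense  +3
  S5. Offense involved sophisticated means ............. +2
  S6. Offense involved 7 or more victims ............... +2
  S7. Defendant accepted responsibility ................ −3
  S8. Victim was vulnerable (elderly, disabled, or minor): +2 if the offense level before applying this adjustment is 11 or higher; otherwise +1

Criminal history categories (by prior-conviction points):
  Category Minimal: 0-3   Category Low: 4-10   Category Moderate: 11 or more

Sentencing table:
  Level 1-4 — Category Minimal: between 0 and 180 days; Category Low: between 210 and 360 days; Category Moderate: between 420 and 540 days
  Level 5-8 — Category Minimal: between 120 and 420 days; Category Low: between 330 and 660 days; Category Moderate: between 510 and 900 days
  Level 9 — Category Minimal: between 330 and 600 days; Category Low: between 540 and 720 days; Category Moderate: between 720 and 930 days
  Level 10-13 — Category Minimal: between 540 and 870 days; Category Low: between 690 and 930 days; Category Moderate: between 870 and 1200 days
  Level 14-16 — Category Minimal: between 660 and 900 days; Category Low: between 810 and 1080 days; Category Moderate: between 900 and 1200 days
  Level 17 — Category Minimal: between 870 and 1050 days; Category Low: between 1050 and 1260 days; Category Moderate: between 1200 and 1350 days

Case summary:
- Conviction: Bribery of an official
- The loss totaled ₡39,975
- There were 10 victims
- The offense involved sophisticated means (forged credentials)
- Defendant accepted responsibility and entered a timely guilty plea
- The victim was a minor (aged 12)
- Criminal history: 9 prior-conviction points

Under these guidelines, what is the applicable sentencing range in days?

330-660 days

Base offense level for bribery of an official: 4.
S1 does not apply.
S3 applies (level before this adjustment is 4 < 16, so +1): 4 + 1 = 5.
S5 applies: 5 + 2 = 7.
S6 applies: 7 + 2 = 9.
S7 applies: 9 − 3 = 6.
S8 applies (level before this adjustment is 6 < 11, so +1): 6 + 1 = 7.
Final offense level: 7.
Criminal history: 9 prior points → Category Low (4-10).
Level 7 falls in the 5-8 band.
Grid: Level 5-8 × Category Low = 330-660 days.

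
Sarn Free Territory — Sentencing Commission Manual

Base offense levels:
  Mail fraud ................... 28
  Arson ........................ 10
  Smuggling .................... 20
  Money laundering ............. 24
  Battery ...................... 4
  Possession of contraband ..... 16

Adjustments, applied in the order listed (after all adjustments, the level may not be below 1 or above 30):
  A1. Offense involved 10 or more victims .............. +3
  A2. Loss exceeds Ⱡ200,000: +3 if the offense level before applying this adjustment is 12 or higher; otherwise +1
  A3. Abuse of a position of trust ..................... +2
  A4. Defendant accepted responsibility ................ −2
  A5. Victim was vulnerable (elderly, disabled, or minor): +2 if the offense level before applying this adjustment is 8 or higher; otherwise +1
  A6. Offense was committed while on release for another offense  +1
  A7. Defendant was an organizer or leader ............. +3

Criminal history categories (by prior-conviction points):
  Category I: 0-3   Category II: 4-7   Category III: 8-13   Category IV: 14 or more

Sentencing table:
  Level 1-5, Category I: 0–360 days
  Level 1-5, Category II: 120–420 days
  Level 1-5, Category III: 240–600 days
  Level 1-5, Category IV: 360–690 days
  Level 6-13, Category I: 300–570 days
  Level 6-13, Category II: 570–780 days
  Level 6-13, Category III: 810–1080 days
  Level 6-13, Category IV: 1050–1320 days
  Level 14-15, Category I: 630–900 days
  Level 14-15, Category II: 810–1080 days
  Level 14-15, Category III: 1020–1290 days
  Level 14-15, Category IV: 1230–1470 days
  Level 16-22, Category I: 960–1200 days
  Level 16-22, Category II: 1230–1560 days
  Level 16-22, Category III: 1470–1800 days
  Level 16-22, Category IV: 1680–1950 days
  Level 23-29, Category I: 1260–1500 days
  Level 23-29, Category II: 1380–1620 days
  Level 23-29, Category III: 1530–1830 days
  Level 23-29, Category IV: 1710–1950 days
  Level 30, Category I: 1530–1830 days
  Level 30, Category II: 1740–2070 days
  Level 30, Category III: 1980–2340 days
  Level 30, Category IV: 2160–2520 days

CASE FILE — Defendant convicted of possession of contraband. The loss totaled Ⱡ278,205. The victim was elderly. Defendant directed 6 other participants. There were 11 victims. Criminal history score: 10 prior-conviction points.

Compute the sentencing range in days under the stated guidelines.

Base offense level for possession of contraband: 16.
A1 applies: 16 + 3 = 19.
A2 applies (level before this adjustment is 19 ≥ 12, so +3): 19 + 3 = 22.
A3 does not apply.
A5 applies (level before this adjustment is 22 ≥ 8, so +2): 22 + 2 = 24.
A7 applies: 24 + 3 = 27.
Final offense level: 27.
Criminal history: 10 prior points → Category III (8-13).
Level 27 falls in the 23-29 band.
Grid: Level 23-29 × Category III = 1530-1830 days.

1530-1830 days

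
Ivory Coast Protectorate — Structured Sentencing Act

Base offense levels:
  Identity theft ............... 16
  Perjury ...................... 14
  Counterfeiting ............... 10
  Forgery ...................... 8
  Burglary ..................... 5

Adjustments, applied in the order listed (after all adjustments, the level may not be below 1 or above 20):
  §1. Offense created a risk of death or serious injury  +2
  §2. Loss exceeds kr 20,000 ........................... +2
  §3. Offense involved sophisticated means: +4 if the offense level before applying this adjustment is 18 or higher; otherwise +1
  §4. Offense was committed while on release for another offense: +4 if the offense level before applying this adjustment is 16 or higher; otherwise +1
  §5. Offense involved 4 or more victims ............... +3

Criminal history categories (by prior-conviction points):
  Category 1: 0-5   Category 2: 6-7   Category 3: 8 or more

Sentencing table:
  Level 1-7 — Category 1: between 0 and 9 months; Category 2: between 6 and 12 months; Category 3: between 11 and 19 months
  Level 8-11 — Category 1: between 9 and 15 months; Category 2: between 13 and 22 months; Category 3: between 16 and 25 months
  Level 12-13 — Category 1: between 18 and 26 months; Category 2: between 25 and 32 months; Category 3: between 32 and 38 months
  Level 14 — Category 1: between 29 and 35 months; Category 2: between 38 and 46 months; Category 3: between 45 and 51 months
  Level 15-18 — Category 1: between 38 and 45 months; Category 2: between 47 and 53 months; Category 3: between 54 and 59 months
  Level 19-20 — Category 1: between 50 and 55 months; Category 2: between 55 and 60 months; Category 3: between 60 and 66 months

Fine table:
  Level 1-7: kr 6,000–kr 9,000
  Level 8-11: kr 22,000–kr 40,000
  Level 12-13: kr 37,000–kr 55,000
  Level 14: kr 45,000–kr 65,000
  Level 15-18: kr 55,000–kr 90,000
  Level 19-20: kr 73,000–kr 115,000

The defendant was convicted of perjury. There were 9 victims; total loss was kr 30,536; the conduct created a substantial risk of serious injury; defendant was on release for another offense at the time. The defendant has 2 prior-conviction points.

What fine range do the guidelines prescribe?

Base offense level for perjury: 14.
§1 applies: 14 + 2 = 16.
§2 applies: 16 + 2 = 18.
§3 does not apply.
§4 applies (level before this adjustment is 18 ≥ 16, so +4): 18 + 4 = 22.
§5 applies: 22 + 3 = 25.
Level 25 exceeds the maximum of 20; capped at 20.
Final offense level: 20.
Level 20 falls in the 19-20 band.
Fine table: Level 19-20 → kr 73,000–kr 115,000.

kr 73,000–kr 115,000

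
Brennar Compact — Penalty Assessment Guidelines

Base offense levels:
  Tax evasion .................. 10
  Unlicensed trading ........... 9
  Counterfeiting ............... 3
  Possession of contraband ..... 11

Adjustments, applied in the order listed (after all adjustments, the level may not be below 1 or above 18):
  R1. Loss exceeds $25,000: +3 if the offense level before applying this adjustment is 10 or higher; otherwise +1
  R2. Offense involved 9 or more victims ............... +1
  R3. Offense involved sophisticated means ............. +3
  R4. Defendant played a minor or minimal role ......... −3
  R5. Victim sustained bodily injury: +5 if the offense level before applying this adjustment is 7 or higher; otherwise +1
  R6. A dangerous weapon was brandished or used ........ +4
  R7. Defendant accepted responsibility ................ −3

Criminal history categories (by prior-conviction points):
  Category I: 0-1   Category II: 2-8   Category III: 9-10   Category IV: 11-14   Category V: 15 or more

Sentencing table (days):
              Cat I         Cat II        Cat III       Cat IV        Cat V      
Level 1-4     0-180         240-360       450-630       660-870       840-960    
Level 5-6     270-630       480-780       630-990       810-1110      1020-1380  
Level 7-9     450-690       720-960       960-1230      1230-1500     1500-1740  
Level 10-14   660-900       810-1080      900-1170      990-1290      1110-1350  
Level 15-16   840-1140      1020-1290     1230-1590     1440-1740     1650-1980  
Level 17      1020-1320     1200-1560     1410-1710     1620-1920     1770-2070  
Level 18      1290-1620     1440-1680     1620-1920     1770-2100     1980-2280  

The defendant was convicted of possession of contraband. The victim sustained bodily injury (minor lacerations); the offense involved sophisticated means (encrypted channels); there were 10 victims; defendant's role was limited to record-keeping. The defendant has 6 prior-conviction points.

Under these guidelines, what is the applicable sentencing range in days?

1200-1560 days

Base offense level for possession of contraband: 11.
R2 applies: 11 + 1 = 12.
R3 applies: 12 + 3 = 15.
R4 applies: 15 − 3 = 12.
R5 applies (level before this adjustment is 12 ≥ 7, so +5): 12 + 5 = 17.
R7 does not apply.
Final offense level: 17.
Criminal history: 6 prior points → Category II (2-8).
Level 17 falls in the 17 band.
Grid: Level 17 × Category II = 1200-1560 days.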